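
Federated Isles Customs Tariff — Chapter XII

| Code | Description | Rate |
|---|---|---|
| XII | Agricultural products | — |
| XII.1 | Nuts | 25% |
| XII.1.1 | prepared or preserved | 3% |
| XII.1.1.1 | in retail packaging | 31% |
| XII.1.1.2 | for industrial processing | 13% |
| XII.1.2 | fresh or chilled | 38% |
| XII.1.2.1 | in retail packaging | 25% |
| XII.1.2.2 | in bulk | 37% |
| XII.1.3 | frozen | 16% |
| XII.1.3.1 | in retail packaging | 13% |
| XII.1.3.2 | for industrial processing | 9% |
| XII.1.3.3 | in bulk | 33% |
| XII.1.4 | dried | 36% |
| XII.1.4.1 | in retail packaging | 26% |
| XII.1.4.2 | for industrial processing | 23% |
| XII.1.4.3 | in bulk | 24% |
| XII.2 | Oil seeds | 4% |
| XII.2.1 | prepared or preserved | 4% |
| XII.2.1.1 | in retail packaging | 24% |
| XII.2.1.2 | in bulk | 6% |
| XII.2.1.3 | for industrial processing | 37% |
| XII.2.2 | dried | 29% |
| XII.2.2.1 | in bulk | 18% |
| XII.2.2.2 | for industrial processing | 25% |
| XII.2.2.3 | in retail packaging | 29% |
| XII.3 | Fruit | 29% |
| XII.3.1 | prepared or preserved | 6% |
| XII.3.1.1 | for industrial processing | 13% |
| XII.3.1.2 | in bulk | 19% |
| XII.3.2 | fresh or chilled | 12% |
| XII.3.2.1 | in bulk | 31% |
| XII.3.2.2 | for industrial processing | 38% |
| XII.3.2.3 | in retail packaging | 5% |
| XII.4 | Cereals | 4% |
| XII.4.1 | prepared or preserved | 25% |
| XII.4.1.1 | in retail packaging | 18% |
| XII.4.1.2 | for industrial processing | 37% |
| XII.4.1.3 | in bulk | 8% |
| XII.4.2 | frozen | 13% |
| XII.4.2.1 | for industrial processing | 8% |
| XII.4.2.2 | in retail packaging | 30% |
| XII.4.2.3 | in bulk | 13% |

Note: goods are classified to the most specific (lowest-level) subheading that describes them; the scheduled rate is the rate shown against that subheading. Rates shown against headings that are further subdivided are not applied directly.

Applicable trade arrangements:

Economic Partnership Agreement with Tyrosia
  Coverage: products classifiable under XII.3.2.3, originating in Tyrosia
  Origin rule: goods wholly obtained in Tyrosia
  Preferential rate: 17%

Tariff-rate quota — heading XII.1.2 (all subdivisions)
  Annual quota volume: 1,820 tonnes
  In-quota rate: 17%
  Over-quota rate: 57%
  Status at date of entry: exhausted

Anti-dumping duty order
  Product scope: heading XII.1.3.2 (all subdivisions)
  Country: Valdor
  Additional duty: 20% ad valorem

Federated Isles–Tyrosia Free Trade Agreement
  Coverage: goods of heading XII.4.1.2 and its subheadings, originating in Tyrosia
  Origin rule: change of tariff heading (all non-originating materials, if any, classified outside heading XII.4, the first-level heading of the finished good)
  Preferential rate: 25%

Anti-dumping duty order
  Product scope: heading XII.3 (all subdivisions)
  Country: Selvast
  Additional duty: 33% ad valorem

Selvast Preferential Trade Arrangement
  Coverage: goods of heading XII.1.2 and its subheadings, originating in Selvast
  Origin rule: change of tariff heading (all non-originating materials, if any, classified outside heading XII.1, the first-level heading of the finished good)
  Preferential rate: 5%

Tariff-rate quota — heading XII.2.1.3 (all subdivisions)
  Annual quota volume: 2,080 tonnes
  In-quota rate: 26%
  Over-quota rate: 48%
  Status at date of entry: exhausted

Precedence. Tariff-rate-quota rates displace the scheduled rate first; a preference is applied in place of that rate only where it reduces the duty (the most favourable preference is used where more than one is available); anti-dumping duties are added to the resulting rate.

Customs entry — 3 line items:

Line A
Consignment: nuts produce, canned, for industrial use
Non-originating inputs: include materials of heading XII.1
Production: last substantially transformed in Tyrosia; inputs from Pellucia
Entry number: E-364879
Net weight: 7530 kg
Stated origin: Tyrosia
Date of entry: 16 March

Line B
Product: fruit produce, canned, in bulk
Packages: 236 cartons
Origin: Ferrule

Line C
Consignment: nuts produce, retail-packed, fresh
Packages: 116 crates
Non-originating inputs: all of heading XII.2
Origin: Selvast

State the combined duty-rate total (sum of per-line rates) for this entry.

Line A: nuts → XII.1; canned → XII.1.1; for industrial use → XII.1.1.2. Scheduled 13%. Tyrosia agreement on XII.3.2.3: XII.1.1.2 not covered; Tyrosia agreement on XII.4.1.2: XII.1.1.2 not covered. → 13%.
Line B: fruit → XII.3; canned → XII.3.1; in bulk → XII.3.1.2. Scheduled 19%. No special measure applies. → 19%.
Line C: nuts → XII.1; fresh → XII.1.2; retail-packed → XII.1.2.1. Scheduled 25%. quota on XII.1.2 exhausted → over-quota 57%; Selvast agreement on XII.1.2: CTH met → 5% available; preferential 5%. → 5%.
Sum: 13% + 19% + 5% = 37%.

37%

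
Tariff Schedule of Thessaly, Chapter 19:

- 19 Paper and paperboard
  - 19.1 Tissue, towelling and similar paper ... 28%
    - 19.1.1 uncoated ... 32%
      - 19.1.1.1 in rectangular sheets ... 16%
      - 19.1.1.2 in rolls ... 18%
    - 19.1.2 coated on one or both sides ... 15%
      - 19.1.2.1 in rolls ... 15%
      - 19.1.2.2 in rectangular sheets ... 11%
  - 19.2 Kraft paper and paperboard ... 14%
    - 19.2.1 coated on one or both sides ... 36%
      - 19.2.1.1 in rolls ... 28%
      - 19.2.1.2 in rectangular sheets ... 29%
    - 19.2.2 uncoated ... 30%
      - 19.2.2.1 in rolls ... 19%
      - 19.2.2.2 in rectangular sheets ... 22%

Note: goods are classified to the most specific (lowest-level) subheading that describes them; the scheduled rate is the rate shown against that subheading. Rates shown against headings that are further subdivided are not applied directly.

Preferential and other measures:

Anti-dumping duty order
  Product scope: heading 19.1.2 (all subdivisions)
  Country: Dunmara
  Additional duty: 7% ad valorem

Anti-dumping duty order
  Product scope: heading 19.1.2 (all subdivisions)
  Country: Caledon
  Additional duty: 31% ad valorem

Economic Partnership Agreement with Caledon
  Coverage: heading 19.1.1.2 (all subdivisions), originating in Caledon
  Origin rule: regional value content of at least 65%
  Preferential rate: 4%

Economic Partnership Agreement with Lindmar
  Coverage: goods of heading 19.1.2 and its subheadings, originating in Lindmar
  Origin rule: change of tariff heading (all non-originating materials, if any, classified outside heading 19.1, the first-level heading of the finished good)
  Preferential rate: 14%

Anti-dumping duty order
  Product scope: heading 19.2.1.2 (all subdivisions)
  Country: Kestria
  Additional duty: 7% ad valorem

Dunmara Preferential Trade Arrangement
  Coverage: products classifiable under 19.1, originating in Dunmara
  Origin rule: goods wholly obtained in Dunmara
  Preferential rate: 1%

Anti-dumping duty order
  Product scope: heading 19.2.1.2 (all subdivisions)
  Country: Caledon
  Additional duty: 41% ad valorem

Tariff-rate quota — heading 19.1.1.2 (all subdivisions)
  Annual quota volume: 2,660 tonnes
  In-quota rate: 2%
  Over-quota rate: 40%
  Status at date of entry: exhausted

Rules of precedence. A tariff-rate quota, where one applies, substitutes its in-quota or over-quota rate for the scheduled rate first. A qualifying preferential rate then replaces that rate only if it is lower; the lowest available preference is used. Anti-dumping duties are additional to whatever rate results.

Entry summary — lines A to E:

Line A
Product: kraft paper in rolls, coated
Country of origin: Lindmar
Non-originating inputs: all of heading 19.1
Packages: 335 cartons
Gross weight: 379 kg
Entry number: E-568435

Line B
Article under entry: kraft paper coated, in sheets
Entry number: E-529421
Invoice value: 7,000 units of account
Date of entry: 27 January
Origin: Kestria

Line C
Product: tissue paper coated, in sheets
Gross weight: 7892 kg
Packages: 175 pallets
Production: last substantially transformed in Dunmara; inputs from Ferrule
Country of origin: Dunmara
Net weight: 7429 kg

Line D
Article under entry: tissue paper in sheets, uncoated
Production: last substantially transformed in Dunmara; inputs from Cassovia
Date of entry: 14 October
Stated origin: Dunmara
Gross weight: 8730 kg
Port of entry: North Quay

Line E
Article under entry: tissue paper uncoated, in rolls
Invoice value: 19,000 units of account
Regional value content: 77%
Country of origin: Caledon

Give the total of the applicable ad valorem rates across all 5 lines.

Line A: kraft paper → 19.2; coated → 19.2.1; in rolls → 19.2.1.1. Scheduled 28%. Lindmar agreement on 19.1.2: 19.2.1.1 not covered. → 28%.
Line B: kraft paper → 19.2; coated → 19.2.1; in sheets → 19.2.1.2. Scheduled 29%. anti-dumping (Kestria, 19.2.1.2): +7%; total 29% + 7% = 36%. → 36%.
Line C: tissue paper → 19.1; coated → 19.1.2; in sheets → 19.1.2.2. Scheduled 11%. Dunmara agreement on 19.1: not wholly obtained; anti-dumping (Dunmara, 19.1.2): +7%; total 11% + 7% = 18%. → 18%.
Line D: tissue paper → 19.1; uncoated → 19.1.1; in sheets → 19.1.1.1. Scheduled 16%. Dunmara agreement on 19.1: not wholly obtained. → 16%.
Line E: tissue paper → 19.1; uncoated → 19.1.1; in rolls → 19.1.1.2. Scheduled 18%. quota on 19.1.1.2 exhausted → over-quota 40%; Caledon agreement on 19.1.1.2: RVC ≥ 65% → 4% available; preferential 4%. → 4%.
Sum: 28% + 36% + 18% + 16% + 4% = 102%.

102%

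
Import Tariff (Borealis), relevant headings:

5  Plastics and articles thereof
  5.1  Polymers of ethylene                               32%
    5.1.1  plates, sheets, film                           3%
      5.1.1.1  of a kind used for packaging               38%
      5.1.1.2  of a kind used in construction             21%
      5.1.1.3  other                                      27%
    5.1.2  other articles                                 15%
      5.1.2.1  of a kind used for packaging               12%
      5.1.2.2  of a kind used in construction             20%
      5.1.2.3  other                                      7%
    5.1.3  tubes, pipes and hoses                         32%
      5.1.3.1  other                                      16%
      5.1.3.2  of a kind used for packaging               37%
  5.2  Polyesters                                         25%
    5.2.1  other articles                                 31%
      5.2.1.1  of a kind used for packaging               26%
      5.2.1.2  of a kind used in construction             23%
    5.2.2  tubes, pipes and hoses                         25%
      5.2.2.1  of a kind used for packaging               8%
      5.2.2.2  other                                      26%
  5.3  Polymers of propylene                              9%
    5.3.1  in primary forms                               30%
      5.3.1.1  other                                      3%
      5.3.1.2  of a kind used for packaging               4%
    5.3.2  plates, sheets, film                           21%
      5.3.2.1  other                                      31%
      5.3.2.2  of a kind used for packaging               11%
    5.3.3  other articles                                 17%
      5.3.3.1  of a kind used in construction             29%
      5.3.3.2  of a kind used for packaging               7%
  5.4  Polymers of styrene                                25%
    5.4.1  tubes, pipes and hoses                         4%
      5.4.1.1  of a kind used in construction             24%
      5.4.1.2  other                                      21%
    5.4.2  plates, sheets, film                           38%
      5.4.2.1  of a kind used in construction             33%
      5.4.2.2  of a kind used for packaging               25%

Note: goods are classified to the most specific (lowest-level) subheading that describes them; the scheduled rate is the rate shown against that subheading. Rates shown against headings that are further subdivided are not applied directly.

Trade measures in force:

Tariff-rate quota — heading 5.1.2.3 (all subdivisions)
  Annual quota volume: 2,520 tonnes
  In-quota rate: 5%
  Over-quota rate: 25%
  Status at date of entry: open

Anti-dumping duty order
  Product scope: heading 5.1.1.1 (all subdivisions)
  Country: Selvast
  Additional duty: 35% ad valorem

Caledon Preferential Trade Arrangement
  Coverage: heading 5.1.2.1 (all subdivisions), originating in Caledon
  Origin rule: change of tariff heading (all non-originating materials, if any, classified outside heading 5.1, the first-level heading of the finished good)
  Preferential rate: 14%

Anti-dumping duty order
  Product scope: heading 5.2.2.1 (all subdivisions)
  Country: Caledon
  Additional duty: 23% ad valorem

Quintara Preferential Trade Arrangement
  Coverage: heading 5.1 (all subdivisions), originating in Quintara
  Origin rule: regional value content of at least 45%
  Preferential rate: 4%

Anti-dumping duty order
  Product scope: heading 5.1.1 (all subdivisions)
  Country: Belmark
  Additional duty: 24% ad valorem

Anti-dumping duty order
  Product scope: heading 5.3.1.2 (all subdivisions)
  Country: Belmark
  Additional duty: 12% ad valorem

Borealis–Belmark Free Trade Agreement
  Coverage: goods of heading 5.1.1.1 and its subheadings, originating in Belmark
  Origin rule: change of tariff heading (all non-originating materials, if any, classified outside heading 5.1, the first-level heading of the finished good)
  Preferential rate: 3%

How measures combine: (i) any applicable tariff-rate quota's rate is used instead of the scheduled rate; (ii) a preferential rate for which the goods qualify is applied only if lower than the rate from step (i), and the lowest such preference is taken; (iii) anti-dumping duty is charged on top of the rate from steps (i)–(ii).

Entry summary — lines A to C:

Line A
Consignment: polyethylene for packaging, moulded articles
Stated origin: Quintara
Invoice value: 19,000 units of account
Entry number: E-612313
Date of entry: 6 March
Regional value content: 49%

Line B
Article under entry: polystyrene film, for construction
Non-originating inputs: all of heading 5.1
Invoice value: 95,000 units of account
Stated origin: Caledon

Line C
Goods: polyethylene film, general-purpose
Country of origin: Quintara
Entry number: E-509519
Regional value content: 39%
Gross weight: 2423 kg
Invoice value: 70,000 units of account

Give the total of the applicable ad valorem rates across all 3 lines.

Line A: polyethylene → 5.1; moulded articles → 5.1.2; for packaging → 5.1.2.1. Scheduled 12%. Quintara agreement on 5.1: RVC ≥ 45% → 4% available; preferential 4%. → 4%.
Line B: polystyrene → 5.4; film → 5.4.2; for construction → 5.4.2.1. Scheduled 33%. Caledon agreement on 5.1.2.1: 5.4.2.1 not covered. → 33%.
Line C: polyethylene → 5.1; film → 5.1.1; general-purpose → 5.1.1.3. Scheduled 27%. Quintara agreement on 5.1: RVC < 45%. → 27%.
Sum: 4% + 33% + 27% = 64%.

64%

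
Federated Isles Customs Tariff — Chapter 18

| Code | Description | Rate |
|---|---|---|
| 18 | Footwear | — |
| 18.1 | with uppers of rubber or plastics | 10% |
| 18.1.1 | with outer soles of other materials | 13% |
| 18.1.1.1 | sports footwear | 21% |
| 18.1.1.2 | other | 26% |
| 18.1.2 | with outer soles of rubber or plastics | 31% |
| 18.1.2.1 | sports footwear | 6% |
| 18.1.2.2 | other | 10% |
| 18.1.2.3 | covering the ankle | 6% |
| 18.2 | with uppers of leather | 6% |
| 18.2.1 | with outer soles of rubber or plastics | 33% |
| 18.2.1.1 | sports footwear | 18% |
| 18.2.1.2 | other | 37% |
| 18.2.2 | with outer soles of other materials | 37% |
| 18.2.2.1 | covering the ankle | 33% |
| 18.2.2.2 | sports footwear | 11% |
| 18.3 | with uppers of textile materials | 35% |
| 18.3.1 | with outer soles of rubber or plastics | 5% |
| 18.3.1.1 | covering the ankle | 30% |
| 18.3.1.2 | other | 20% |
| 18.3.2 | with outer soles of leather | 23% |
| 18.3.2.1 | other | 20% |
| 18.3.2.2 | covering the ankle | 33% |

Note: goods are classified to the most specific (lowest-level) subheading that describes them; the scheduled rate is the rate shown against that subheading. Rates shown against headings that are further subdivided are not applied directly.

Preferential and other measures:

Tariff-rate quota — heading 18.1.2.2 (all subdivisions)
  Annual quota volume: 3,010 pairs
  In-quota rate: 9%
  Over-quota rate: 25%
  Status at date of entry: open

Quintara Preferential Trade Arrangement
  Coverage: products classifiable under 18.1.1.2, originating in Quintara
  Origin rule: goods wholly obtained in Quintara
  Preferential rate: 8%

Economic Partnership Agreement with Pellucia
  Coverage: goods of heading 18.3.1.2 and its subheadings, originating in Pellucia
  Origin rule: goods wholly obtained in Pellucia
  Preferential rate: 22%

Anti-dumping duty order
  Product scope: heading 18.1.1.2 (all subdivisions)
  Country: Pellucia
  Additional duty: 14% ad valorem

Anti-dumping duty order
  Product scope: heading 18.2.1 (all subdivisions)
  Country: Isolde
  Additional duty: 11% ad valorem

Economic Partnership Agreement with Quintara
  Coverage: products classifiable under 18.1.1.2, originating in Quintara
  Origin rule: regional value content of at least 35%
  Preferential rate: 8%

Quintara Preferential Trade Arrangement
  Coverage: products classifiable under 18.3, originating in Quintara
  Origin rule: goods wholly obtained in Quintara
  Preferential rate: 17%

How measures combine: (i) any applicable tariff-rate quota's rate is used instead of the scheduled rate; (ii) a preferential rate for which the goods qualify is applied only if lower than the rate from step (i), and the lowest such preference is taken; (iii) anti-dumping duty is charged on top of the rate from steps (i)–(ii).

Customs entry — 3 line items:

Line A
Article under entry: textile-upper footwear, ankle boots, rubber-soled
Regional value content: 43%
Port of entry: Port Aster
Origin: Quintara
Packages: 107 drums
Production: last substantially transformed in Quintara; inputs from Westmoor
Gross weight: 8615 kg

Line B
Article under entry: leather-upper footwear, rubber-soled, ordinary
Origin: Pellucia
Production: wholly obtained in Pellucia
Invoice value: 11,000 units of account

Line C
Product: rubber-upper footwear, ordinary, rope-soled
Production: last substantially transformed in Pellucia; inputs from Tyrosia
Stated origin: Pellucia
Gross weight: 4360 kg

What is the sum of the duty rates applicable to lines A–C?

107%

Line A: textile-upper → 18.3; rubber-soled → 18.3.1; ankle boots → 18.3.1.1. Scheduled 30%. Quintara agreement on 18.1.1.2: 18.3.1.1 not covered; Quintara agreement on 18.1.1.2: 18.3.1.1 not covered; Quintara agreement on 18.3: not wholly obtained. → 30%.
Line B: leather-upper → 18.2; rubber-soled → 18.2.1; ordinary → 18.2.1.2. Scheduled 37%. Pellucia agreement on 18.3.1.2: 18.2.1.2 not covered. → 37%.
Line C: rubber-upper → 18.1; rope-soled → 18.1.1; ordinary → 18.1.1.2. Scheduled 26%. Pellucia agreement on 18.3.1.2: 18.1.1.2 not covered; anti-dumping (Pellucia, 18.1.1.2): +14%; total 26% + 14% = 40%. → 40%.
Sum: 30% + 37% + 40% = 107%.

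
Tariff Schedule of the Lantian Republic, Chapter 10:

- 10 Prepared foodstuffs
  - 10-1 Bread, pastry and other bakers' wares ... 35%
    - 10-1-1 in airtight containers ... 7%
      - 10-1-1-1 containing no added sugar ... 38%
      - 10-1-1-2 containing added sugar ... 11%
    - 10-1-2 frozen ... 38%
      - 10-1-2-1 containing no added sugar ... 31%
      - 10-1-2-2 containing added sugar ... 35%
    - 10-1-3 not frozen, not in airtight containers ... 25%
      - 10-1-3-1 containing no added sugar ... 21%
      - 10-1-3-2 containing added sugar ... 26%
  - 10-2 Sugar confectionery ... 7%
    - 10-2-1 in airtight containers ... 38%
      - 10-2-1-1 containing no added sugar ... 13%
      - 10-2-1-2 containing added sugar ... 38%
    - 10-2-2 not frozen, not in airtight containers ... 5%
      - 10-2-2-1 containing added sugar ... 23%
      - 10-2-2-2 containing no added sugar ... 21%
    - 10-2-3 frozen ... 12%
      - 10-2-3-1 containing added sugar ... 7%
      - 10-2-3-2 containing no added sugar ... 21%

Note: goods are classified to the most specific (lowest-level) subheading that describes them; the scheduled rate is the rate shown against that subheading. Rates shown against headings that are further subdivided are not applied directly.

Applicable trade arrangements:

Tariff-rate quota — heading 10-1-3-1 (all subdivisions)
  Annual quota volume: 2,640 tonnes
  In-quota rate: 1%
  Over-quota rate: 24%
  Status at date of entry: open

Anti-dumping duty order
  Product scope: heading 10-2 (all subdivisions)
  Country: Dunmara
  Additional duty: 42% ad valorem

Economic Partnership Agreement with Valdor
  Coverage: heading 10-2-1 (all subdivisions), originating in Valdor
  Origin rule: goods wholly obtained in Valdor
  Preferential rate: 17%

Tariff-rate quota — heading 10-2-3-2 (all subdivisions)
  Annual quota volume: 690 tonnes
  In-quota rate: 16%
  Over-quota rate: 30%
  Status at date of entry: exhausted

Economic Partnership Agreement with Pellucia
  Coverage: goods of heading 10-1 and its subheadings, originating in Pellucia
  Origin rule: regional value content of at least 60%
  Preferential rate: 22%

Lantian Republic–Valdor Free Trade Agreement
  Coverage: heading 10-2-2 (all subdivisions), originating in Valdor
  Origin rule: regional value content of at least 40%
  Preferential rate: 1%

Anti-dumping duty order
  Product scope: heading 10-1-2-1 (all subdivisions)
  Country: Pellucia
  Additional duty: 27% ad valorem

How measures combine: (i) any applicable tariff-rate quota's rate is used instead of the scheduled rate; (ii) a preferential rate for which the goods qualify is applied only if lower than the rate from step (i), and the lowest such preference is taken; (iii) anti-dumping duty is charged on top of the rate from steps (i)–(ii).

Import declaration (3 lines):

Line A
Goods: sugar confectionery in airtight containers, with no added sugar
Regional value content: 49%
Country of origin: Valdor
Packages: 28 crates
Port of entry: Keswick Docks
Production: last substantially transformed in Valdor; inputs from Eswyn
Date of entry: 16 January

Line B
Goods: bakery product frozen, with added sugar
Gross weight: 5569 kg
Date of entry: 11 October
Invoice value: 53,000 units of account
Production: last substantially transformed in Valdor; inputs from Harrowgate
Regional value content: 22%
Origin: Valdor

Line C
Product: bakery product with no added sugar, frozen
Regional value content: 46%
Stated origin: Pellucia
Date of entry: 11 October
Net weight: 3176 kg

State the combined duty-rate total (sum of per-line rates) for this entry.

Line A: sugar confectionery → 10-2; in airtight containers → 10-2-1; with no added sugar → 10-2-1-1. Scheduled 13%. Valdor agreement on 10-2-1: not wholly obtained; Valdor agreement on 10-2-2: 10-2-1-1 not covered. → 13%.
Line B: bakery product → 10-1; frozen → 10-1-2; with added sugar → 10-1-2-2. Scheduled 35%. Valdor agreement on 10-2-1: 10-1-2-2 not covered; Valdor agreement on 10-2-2: 10-1-2-2 not covered. → 35%.
Line C: bakery product → 10-1; frozen → 10-1-2; with no added sugar → 10-1-2-1. Scheduled 31%. Pellucia agreement on 10-1: RVC < 60%; anti-dumping (Pellucia, 10-1-2-1): +27%; total 31% + 27% = 58%. → 58%.
Sum: 13% + 35% + 58% = 106%.

106%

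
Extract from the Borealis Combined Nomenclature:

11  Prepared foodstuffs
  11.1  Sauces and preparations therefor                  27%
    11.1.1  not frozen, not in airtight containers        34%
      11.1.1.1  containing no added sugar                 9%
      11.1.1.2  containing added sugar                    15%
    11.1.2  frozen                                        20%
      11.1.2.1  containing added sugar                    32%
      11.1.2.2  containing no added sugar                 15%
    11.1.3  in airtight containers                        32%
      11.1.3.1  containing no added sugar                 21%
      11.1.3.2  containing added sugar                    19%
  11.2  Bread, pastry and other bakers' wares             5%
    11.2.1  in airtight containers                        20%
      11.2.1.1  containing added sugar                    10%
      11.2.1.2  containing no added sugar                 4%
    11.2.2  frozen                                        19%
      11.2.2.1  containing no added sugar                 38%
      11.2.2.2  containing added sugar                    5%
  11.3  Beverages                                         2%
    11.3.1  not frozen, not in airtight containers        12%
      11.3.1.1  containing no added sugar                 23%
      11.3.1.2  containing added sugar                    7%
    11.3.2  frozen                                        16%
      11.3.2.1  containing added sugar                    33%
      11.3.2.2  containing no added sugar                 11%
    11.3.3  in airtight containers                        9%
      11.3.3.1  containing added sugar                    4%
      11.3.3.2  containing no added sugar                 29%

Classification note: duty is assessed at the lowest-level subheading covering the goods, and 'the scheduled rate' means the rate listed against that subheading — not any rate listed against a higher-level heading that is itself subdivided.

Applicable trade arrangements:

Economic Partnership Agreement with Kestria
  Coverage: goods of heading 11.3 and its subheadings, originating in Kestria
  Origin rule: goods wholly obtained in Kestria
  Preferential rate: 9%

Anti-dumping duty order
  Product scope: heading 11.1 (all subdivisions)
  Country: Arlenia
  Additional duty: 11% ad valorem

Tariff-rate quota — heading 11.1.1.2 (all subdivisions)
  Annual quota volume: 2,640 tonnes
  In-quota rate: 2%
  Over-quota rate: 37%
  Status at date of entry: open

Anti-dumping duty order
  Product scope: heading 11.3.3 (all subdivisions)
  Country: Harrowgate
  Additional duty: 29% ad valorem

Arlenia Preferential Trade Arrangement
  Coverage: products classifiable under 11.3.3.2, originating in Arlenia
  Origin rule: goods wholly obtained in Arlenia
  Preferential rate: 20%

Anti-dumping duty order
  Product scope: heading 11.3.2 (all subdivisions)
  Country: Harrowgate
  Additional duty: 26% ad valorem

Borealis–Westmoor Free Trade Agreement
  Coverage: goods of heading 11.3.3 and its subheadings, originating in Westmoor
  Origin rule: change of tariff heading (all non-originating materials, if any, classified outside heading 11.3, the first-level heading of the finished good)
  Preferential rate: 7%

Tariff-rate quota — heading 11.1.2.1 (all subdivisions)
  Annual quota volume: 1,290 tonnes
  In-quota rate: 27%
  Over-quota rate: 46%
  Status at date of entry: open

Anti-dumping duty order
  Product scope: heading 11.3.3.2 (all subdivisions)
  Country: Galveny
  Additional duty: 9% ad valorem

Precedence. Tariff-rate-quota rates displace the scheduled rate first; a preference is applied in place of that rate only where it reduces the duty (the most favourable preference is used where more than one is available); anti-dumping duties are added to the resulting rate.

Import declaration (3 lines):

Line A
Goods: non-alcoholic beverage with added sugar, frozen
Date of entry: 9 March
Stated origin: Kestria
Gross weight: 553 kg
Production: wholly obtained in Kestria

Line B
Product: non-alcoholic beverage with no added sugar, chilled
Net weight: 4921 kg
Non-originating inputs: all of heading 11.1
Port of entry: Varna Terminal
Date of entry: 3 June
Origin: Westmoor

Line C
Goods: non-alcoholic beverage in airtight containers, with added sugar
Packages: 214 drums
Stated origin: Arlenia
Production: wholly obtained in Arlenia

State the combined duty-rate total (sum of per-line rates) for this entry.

36%

Line A: non-alcoholic beverage → 11.3; frozen → 11.3.2; with added sugar → 11.3.2.1. Scheduled 33%. Kestria agreement on 11.3: wholly obtained → 9% available; preferential 9%. → 9%.
Line B: non-alcoholic beverage → 11.3; chilled → 11.3.1; with no added sugar → 11.3.1.1. Scheduled 23%. Westmoor agreement on 11.3.3: 11.3.1.1 not covered. → 23%.
Line C: non-alcoholic beverage → 11.3; in airtight containers → 11.3.3; with added sugar → 11.3.3.1. Scheduled 4%. Arlenia agreement on 11.3.3.2: 11.3.3.1 not covered. → 4%.
Sum: 9% + 23% + 4% = 36%.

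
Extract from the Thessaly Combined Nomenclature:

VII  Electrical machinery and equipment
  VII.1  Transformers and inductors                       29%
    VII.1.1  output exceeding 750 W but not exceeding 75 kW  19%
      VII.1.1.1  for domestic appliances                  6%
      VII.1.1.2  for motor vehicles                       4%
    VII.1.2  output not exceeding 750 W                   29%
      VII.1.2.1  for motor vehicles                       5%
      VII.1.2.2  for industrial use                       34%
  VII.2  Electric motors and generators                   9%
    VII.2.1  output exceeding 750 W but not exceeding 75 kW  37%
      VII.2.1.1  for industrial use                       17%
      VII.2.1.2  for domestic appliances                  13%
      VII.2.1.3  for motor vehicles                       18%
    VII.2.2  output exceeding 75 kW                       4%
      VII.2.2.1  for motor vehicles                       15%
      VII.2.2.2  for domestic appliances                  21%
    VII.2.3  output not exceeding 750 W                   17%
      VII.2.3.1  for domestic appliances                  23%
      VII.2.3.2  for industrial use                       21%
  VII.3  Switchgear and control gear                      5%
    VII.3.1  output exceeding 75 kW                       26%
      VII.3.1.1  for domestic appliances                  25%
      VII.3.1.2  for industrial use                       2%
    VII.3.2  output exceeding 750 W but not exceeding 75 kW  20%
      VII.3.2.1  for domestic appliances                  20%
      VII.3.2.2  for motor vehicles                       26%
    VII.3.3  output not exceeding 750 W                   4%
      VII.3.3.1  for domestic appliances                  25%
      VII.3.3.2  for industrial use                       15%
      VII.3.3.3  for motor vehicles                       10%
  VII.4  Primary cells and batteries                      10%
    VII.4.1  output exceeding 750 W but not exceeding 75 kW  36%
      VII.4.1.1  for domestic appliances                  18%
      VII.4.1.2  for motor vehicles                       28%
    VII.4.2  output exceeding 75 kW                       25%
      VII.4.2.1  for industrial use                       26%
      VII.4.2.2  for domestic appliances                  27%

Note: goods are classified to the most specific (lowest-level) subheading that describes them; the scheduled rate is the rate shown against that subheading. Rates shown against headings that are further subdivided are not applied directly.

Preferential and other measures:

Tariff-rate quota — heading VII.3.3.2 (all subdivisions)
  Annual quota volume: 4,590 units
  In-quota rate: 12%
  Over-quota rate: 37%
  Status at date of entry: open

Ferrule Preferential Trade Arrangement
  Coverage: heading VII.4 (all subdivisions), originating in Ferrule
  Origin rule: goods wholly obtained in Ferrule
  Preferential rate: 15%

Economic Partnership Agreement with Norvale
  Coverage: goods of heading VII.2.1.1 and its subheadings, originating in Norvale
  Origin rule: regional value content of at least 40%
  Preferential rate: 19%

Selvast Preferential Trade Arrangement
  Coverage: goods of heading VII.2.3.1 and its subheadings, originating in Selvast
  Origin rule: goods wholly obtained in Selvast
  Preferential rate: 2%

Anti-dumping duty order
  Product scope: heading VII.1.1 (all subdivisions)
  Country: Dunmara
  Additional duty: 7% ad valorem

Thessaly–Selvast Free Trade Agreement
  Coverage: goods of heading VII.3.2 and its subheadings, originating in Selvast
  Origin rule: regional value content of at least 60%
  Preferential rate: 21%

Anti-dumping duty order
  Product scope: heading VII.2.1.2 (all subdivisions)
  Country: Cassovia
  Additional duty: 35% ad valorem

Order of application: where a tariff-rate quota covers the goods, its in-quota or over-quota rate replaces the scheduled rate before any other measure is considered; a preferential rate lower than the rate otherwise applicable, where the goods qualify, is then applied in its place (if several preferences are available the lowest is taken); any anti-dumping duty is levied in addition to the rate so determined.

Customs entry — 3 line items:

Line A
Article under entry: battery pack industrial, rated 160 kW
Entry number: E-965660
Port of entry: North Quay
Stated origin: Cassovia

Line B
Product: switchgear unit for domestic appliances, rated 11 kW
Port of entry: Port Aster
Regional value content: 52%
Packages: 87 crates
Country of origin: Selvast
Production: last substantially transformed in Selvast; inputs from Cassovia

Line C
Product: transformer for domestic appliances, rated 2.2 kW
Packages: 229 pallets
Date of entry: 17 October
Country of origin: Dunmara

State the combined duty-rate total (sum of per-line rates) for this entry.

Line A: battery pack → VII.4; rated 160 kW → VII.4.2; industrial → VII.4.2.1. Scheduled 26%. No special measure applies. → 26%.
Line B: switchgear unit → VII.3; rated 11 kW → VII.3.2; for domestic appliances → VII.3.2.1. Scheduled 20%. Selvast agreement on VII.2.3.1: VII.3.2.1 not covered; Selvast agreement on VII.3.2: RVC < 60%. → 20%.
Line C: transformer → VII.1; rated 2.2 kW → VII.1.1; for domestic appliances → VII.1.1.1. Scheduled 6%. anti-dumping (Dunmara, VII.1.1): +7%; total 6% + 7% = 13%. → 13%.
Sum: 26% + 20% + 13% = 59%.

59%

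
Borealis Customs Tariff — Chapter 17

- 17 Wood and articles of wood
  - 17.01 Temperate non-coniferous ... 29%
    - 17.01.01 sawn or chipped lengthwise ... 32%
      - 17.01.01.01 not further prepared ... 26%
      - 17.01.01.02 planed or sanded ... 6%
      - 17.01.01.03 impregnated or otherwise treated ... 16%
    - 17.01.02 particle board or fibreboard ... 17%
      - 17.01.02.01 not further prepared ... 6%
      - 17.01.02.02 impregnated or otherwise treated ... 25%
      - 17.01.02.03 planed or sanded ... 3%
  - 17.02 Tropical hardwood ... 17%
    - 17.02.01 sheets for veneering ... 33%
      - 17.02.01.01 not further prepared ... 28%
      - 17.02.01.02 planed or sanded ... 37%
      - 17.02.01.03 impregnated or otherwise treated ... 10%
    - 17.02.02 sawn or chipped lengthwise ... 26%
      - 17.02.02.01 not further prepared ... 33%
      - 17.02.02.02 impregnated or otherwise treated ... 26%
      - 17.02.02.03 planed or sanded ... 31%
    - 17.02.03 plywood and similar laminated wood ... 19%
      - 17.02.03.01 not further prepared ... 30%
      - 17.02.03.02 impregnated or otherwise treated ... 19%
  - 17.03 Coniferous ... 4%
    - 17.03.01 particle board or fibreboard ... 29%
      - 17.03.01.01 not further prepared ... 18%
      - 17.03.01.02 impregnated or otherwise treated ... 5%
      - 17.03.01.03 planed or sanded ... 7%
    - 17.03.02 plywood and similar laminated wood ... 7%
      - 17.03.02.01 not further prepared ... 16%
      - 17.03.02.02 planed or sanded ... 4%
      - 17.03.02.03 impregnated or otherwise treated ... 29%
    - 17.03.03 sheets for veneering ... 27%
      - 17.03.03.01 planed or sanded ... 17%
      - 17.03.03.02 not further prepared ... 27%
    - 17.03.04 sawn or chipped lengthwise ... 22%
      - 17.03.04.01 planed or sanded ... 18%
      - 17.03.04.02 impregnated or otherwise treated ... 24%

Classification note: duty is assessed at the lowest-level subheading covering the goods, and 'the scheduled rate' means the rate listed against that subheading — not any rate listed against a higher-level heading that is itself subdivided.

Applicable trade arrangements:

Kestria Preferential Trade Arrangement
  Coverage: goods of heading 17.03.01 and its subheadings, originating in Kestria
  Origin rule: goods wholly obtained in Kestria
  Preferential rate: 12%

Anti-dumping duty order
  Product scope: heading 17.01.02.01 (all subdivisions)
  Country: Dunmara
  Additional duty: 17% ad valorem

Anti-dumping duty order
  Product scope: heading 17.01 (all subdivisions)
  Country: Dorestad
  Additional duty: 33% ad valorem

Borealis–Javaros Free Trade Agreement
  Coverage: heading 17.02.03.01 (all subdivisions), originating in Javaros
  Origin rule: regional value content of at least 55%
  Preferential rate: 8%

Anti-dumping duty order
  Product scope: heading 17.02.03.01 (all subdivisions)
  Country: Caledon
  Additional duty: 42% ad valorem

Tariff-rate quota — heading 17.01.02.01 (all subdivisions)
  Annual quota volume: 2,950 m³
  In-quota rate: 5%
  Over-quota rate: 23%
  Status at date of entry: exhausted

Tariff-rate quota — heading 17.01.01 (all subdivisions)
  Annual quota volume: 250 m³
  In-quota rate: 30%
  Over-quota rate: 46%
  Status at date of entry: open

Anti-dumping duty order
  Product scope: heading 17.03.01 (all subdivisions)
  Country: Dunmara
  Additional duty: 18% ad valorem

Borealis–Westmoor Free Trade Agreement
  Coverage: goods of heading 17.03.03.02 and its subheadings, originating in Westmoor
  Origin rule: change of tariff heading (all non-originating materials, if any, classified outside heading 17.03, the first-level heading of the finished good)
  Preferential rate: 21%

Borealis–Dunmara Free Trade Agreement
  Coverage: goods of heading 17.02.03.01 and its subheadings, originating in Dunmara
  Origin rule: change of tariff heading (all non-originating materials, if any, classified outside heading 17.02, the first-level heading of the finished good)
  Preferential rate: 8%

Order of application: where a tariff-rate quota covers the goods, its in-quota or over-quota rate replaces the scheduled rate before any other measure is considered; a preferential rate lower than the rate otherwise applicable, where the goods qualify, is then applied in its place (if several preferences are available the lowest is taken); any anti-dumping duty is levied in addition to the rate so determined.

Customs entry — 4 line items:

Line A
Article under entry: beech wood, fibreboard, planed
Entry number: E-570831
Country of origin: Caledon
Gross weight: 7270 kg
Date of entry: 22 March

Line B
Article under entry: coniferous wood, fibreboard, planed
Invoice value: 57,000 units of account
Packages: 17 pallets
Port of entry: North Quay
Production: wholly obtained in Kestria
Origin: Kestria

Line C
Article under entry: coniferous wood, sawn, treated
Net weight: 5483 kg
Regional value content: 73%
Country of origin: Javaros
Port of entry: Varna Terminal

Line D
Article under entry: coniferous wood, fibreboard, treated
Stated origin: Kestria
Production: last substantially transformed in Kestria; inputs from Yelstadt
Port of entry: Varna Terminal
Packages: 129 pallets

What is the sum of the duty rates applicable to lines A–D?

39%

Line A: beech → 17.01; fibreboard → 17.01.02; planed → 17.01.02.03. Scheduled 3%. No special measure applies. → 3%.
Line B: coniferous → 17.03; fibreboard → 17.03.01; planed → 17.03.01.03. Scheduled 7%. Kestria agreement on 17.03.01: wholly obtained → 12% available; preference 12% not lower than 7% → no reduction. → 7%.
Line C: coniferous → 17.03; sawn → 17.03.04; treated → 17.03.04.02. Scheduled 24%. Javaros agreement on 17.02.03.01: 17.03.04.02 not covered. → 24%.
Line D: coniferous → 17.03; fibreboard → 17.03.01; treated → 17.03.01.02. Scheduled 5%. Kestria agreement on 17.03.01: not wholly obtained. → 5%.
Sum: 3% + 7% + 24% + 5% = 39%.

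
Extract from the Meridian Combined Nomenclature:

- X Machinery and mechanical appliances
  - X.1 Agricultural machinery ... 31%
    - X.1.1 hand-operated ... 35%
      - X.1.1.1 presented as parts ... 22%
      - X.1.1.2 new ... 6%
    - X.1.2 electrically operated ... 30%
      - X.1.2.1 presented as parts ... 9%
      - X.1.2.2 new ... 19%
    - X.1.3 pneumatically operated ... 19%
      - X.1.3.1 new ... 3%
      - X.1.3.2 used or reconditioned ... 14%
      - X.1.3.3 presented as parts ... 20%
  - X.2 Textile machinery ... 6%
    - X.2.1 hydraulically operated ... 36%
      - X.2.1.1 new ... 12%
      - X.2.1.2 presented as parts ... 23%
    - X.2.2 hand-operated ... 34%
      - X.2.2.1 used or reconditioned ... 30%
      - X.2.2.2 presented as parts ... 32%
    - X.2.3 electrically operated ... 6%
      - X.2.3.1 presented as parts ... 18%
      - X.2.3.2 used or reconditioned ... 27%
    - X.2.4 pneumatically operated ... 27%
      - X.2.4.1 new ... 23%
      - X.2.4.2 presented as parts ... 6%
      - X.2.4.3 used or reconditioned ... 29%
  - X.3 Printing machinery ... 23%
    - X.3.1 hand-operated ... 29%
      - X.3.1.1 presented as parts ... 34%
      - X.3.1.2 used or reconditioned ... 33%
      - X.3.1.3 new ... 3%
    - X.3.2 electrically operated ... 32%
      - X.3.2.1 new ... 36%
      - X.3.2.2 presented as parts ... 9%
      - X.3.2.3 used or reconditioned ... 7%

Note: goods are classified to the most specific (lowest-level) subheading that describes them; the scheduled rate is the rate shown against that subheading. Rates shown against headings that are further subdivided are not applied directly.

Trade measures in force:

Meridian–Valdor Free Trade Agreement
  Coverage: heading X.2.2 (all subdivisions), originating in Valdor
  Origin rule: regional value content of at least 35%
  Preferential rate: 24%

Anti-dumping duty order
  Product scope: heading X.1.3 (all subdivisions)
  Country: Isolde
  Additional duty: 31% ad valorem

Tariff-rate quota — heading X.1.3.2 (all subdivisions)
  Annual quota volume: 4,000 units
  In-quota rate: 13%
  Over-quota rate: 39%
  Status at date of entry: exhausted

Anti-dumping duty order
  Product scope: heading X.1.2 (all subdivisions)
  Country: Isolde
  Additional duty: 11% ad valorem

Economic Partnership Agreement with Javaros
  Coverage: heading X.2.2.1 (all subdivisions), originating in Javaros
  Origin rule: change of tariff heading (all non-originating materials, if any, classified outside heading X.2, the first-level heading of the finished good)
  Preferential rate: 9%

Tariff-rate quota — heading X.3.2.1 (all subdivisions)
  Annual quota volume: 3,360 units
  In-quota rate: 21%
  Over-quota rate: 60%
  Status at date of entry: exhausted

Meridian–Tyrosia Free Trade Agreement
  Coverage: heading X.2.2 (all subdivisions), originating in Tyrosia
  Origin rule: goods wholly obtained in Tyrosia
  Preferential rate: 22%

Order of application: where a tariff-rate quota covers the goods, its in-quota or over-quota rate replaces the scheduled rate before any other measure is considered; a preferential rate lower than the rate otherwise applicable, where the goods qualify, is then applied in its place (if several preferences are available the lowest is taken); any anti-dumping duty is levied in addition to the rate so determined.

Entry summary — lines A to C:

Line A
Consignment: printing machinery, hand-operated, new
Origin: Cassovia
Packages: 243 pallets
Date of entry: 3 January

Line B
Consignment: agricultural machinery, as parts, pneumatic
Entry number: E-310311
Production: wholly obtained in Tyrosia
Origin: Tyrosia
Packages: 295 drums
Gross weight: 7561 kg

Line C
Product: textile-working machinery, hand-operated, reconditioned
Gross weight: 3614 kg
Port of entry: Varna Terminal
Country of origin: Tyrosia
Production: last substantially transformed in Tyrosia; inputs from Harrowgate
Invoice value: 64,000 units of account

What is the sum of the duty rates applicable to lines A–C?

53%

Line A: printing → X.3; hand-operated → X.3.1; new → X.3.1.3. Scheduled 3%. No special measure applies. → 3%.
Line B: agricultural → X.1; pneumatic → X.1.3; as parts → X.1.3.3. Scheduled 20%. Tyrosia agreement on X.2.2: X.1.3.3 not covered. → 20%.
Line C: textile-working → X.2; hand-operated → X.2.2; reconditioned → X.2.2.1. Scheduled 30%. Tyrosia agreement on X.2.2: not wholly obtained. → 30%.
Sum: 3% + 20% + 30% = 53%.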